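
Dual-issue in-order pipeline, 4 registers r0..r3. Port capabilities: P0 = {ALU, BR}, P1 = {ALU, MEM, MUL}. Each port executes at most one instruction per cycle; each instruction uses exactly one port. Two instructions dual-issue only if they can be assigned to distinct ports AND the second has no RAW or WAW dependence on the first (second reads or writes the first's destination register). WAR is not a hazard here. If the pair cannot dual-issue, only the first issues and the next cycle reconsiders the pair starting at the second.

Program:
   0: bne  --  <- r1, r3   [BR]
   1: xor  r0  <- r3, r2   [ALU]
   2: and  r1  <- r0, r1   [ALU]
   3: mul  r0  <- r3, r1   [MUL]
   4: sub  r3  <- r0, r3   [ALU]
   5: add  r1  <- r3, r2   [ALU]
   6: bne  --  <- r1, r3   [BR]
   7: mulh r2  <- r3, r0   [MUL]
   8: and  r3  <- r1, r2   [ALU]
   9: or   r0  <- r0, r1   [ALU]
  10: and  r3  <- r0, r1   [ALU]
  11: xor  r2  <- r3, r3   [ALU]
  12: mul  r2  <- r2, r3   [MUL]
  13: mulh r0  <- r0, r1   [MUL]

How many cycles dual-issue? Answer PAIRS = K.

PAIRS = 3

  cy0 -> i0+i1 (bne/xor) 2-wide
  cy1 -> i2 (and) RAW r1
  cy2 -> i3 (mul) RAW r0
  cy3 -> i4 (sub) RAW r3
  cy4 -> i5 (add) RAW r1
  cy5 -> i6+i7 (bne/mulh) 2-wide
  cy6 -> i8+i9 (and/or) 2-wide
  cy7 -> i10 (and) RAW r3
  cy8 -> i11 (xor) RAW+WAW r2
  cy9 -> i12 (mul) no-port MUL/MUL
  cy10 -> i13 (mulh) tail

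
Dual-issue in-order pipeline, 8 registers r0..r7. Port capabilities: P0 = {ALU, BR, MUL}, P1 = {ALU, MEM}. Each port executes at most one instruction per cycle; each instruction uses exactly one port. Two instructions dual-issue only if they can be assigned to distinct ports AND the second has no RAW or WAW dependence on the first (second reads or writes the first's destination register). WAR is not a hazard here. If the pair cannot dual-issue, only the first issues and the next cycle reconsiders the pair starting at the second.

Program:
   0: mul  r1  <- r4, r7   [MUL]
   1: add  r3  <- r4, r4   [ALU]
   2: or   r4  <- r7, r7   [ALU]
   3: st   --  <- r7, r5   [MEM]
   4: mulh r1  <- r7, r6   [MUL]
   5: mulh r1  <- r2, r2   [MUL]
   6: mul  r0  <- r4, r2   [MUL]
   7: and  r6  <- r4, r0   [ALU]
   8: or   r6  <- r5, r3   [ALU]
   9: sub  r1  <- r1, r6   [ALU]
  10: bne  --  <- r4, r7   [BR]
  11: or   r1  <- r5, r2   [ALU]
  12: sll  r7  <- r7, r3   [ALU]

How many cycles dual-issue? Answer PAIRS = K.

#0 head=0: mul+add i0&i1 2-wide
#1 head=2: or+st i2&i3 2-wide
#2 head=4: mulh i4 no-port MUL/MUL
#3 head=5: mulh i5 no-port MUL/MUL
#4 head=6: mul i6 RAW r0
#5 head=7: and i7 WAW r6
#6 head=8: or i8 RAW r6
#7 head=9: sub+bne i9&i10 2-wide
#8 head=11: or+sll i11&i12 2-wide

PAIRS = 4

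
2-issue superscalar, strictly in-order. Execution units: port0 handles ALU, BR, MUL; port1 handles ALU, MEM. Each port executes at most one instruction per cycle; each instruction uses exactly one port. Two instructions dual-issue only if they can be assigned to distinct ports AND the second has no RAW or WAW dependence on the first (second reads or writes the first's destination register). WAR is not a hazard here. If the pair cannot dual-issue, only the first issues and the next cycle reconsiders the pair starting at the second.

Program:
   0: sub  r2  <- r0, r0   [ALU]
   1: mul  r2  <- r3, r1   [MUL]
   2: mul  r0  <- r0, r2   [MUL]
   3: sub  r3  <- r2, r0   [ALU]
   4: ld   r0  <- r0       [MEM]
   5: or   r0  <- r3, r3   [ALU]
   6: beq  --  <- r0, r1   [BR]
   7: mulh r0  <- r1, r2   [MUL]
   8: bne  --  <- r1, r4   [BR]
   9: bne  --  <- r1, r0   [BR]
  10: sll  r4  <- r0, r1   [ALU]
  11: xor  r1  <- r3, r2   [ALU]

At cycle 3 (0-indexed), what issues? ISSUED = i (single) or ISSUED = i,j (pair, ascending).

#0 head=0: sub.ALU i0 WAW r2
#1 head=1: mul.MUL i1 no-port MUL/MUL
#2 head=2: mul.MUL i2 RAW r0
#3 head=3: sub.ALU ld.MEM i3&i4 2-wide
#4 head=5: or.ALU i5 RAW r0
#5 head=6: beq.BR i6 no-port BR/MUL
#6 head=7: mulh.MUL i7 no-port MUL/BR
#7 head=8: bne.BR i8 no-port BR/BR
#8 head=9: bne.BR sll.ALU i9&i10 2-wide
#9 head=11: xor.ALU i11 tail

ISSUED = 3,4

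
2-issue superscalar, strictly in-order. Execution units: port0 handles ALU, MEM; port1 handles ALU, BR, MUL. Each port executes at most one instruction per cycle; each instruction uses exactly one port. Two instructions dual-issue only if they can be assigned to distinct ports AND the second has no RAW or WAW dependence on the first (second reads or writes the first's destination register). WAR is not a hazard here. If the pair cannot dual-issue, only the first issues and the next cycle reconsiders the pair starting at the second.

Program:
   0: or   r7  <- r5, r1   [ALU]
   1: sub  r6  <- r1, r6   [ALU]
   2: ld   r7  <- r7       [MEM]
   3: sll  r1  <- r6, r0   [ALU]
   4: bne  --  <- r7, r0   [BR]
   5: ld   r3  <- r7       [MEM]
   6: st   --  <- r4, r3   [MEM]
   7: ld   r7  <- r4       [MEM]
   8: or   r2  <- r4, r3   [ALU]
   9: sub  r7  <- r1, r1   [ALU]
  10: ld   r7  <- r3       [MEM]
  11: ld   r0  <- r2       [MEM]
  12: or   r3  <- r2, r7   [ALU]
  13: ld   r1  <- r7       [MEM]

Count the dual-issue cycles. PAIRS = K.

  cy0 -> i0/i1 (or/sub) dual
  cy1 -> i2/i3 (ld/sll) dual
  cy2 -> i4/i5 (bne/ld) dual
  cy3 -> i6 (st) no-port MEM/MEM
  cy4 -> i7/i8 (ld/or) dual
  cy5 -> i9 (sub) WAW r7
  cy6 -> i10 (ld) no-port MEM/MEM
  cy7 -> i11/i12 (ld/or) dual
  cy8 -> i13 (ld) tail

PAIRS = 5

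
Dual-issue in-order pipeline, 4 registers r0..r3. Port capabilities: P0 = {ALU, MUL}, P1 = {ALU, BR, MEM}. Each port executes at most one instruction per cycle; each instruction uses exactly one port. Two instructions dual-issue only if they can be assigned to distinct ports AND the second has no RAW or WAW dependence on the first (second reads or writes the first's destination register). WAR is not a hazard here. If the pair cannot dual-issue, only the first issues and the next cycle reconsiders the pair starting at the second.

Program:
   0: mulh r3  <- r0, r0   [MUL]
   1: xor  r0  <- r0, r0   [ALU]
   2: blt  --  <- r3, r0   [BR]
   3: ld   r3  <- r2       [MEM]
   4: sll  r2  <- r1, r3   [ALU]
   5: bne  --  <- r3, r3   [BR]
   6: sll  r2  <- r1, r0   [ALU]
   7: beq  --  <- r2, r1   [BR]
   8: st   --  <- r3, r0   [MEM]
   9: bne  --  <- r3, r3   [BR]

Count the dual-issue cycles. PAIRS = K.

#0 head=0: mulh.MUL+xor.ALU i0&i1 pair
#1 head=2: blt.BR i2 no-port BR/MEM
#2 head=3: ld.MEM i3 RAW r3
#3 head=4: sll.ALU+bne.BR i4&i5 pair
#4 head=6: sll.ALU i6 RAW r2
#5 head=7: beq.BR i7 no-port BR/MEM
#6 head=8: st.MEM i8 no-port MEM/BR
#7 head=9: bne.BR i9 tail

PAIRS = 2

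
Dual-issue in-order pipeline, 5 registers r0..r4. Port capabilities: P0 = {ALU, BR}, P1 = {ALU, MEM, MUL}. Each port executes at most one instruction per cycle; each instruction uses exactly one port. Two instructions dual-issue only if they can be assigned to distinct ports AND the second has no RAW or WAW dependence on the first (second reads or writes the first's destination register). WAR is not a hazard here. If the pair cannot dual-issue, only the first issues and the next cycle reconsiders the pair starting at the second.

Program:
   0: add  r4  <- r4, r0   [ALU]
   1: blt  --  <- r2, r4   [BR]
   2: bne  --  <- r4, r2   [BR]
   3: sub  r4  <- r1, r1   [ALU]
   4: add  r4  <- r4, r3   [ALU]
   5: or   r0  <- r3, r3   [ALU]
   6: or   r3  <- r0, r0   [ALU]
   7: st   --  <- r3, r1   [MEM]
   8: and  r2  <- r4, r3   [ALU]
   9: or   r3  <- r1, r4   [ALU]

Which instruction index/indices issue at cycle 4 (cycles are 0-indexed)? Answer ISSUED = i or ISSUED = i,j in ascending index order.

ISSUED = 6

t=0 i0:add ; RAW r4
t=1 i1:blt ; no-port BR/BR
t=2 i2,i3:bne;sub ; pair
t=3 i4,i5:add;or ; pair
t=4 i6:or ; RAW r3
t=5 i7,i8:st;and ; pair
t=6 i9:or ; tail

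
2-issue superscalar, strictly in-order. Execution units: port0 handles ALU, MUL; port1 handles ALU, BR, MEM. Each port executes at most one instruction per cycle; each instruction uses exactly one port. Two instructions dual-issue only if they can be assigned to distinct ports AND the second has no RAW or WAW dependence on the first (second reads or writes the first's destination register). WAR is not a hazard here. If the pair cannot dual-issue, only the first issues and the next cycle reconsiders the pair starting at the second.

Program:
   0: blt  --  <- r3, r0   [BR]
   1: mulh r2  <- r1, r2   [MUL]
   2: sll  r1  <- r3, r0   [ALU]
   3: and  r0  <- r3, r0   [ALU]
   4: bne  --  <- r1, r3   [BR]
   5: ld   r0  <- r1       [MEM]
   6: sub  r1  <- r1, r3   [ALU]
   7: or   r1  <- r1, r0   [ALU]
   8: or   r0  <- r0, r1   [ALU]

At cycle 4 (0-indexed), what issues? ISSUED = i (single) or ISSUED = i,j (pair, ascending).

c0: i0/i1 blt.BR mulh.MUL  dual
c1: i2/i3 sll.ALU and.ALU  dual
c2: i4 bne.BR  no-port BR/MEM
c3: i5/i6 ld.MEM sub.ALU  dual
c4: i7 or.ALU  RAW r1
c5: i8 or.ALU  tail

ISSUED = 7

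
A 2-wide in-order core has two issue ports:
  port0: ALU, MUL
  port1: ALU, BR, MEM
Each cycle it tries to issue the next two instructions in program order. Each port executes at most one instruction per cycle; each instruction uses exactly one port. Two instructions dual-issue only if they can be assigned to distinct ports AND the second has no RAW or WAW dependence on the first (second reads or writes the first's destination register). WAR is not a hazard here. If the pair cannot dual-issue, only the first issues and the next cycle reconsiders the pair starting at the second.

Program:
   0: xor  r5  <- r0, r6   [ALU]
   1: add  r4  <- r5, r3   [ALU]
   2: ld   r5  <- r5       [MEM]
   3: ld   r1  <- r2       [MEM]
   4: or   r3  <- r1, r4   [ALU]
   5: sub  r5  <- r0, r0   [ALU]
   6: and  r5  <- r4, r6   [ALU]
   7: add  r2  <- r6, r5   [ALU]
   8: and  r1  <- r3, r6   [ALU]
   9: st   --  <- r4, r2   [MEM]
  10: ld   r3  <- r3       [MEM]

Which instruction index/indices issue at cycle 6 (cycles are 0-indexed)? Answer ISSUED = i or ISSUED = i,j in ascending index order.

ISSUED = 9

c0: i0 xor  RAW r5
c1: i1/i2 add ld  pair
c2: i3 ld  RAW r1
c3: i4/i5 or sub  pair
c4: i6 and  RAW r5
c5: i7/i8 add and  pair
c6: i9 st  no-port MEM/MEM
c7: i10 ld  tail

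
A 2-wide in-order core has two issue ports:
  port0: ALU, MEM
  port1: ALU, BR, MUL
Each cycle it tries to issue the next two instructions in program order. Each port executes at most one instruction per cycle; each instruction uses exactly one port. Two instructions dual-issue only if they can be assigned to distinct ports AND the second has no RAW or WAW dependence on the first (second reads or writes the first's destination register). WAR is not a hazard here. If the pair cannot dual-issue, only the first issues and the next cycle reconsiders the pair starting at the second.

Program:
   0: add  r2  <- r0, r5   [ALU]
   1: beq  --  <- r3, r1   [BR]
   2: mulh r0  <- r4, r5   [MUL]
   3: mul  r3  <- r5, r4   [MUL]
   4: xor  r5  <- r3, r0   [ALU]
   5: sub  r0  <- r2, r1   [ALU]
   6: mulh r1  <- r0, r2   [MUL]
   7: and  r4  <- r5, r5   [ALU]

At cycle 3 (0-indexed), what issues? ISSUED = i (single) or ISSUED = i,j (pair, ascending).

c0: i0,i1 add;beq  dual
c1: i2 mulh  no-port MUL/MUL
c2: i3 mul  RAW r3
c3: i4,i5 xor;sub  dual
c4: i6,i7 mulh;and  dual

ISSUED = 4,5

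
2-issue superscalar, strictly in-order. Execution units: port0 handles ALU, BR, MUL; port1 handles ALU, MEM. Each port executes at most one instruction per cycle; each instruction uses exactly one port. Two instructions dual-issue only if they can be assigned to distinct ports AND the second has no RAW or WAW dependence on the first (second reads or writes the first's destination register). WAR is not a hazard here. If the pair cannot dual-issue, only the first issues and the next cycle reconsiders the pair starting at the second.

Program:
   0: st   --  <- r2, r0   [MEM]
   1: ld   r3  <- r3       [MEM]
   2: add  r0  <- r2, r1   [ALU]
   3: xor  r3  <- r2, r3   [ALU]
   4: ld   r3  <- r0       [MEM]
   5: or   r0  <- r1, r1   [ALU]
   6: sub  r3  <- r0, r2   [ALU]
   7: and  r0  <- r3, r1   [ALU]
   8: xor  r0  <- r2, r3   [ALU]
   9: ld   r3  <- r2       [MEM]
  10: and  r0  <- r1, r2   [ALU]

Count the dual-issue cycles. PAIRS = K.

t=0 i0:st.MEM ; no-port MEM/MEM
t=1 i1&i2:ld.MEM;add.ALU ; 2-wide
t=2 i3:xor.ALU ; WAW r3
t=3 i4&i5:ld.MEM;or.ALU ; 2-wide
t=4 i6:sub.ALU ; RAW r3
t=5 i7:and.ALU ; WAW r0
t=6 i8&i9:xor.ALU;ld.MEM ; 2-wide
t=7 i10:and.ALU ; tail

PAIRS = 3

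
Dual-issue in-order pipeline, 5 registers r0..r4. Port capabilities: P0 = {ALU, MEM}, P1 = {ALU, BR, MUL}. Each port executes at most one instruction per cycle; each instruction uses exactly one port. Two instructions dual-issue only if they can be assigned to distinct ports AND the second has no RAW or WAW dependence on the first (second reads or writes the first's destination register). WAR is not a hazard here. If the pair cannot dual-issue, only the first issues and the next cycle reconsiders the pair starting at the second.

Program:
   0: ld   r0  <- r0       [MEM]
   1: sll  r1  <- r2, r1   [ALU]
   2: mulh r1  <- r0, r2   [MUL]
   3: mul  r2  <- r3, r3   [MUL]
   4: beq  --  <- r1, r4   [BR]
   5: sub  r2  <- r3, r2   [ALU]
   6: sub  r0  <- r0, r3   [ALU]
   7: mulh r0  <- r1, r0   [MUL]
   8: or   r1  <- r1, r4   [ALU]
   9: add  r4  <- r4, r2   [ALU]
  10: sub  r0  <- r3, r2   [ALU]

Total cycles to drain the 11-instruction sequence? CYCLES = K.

CYCLES = 7

#0 head=0: ld.MEM sll.ALU i0/i1 2-wide
#1 head=2: mulh.MUL i2 no-port MUL/MUL
#2 head=3: mul.MUL i3 no-port MUL/BR
#3 head=4: beq.BR sub.ALU i4/i5 2-wide
#4 head=6: sub.ALU i6 RAW+WAW r0
#5 head=7: mulh.MUL or.ALU i7/i8 2-wide
#6 head=9: add.ALU sub.ALU i9/i10 2-wide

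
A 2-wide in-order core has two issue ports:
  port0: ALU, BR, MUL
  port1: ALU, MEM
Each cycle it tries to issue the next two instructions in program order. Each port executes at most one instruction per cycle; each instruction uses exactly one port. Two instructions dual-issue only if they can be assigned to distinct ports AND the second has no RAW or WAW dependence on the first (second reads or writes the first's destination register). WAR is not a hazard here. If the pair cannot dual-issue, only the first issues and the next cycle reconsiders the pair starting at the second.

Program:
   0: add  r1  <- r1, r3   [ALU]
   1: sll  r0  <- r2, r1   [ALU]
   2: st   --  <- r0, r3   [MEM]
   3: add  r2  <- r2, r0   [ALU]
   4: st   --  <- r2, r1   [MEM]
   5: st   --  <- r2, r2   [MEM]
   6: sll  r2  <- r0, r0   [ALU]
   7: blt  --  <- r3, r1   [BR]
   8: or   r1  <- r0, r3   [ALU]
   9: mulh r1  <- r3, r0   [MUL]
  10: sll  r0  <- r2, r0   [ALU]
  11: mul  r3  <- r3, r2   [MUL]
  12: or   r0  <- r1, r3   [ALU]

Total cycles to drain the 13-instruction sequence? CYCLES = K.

CYCLES = 9

[0] i0  add.ALU  -- RAW r1
[1] i1  sll.ALU  -- RAW r0
[2] i2&i3  st.MEM/add.ALU  -- dual
[3] i4  st.MEM  -- no-port MEM/MEM
[4] i5&i6  st.MEM/sll.ALU  -- dual
[5] i7&i8  blt.BR/or.ALU  -- dual
[6] i9&i10  mulh.MUL/sll.ALU  -- dual
[7] i11  mul.MUL  -- RAW r3
[8] i12  or.ALU  -- tail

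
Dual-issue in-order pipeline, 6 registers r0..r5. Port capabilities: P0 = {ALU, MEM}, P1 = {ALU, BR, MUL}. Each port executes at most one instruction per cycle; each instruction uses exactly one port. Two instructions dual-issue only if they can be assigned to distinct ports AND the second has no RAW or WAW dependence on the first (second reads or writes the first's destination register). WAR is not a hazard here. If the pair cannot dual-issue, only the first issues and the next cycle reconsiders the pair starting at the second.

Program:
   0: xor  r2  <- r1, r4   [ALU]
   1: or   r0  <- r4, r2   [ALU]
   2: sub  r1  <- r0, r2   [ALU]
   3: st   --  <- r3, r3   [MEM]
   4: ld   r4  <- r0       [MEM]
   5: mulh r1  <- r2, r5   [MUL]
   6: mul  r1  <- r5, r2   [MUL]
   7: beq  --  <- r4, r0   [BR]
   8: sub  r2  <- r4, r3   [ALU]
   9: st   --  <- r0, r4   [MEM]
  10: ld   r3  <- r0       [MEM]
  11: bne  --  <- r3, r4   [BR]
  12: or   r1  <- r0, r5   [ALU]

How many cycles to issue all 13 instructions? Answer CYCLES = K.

CYCLES = 9

[0] i0  xor.ALU  -- RAW r2
[1] i1  or.ALU  -- RAW r0
[2] i2+i3  sub.ALU;st.MEM  -- pair
[3] i4+i5  ld.MEM;mulh.MUL  -- pair
[4] i6  mul.MUL  -- no-port MUL/BR
[5] i7+i8  beq.BR;sub.ALU  -- pair
[6] i9  st.MEM  -- no-port MEM/MEM
[7] i10  ld.MEM  -- RAW r3
[8] i11+i12  bne.BR;or.ALU  -- pair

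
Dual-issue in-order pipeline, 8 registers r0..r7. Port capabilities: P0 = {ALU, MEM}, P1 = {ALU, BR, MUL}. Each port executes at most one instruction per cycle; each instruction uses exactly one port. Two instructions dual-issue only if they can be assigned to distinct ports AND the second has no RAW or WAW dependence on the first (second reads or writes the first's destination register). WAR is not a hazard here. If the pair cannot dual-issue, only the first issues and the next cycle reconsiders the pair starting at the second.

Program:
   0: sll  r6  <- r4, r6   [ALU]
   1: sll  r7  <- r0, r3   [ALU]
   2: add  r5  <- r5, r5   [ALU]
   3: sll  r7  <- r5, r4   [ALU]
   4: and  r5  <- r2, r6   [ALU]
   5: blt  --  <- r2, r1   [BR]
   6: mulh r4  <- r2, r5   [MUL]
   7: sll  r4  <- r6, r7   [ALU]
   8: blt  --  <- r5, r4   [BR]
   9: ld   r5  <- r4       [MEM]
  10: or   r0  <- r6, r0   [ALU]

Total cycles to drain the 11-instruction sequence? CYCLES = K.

CYCLES = 8

  cy0 -> i0+i1 (sll.ALU;sll.ALU) pair
  cy1 -> i2 (add.ALU) RAW r5
  cy2 -> i3+i4 (sll.ALU;and.ALU) pair
  cy3 -> i5 (blt.BR) no-port BR/MUL
  cy4 -> i6 (mulh.MUL) WAW r4
  cy5 -> i7 (sll.ALU) RAW r4
  cy6 -> i8+i9 (blt.BR;ld.MEM) pair
  cy7 -> i10 (or.ALU) tail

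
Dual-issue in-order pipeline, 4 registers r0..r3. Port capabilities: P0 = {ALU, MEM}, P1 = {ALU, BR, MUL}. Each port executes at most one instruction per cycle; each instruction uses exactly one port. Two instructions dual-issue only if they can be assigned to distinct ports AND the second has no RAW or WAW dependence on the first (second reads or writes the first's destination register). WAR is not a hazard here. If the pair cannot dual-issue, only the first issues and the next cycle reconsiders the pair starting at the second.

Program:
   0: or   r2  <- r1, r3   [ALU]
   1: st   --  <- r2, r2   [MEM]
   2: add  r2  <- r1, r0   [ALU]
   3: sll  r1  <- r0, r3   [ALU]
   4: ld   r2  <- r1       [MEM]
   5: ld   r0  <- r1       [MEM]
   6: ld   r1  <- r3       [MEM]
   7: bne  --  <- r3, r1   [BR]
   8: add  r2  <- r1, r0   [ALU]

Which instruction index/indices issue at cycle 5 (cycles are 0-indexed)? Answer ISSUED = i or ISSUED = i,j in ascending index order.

ISSUED = 6

[0] i0  or.ALU  -- RAW r2
[1] i1+i2  st.MEM;add.ALU  -- pair
[2] i3  sll.ALU  -- RAW r1
[3] i4  ld.MEM  -- no-port MEM/MEM
[4] i5  ld.MEM  -- no-port MEM/MEM
[5] i6  ld.MEM  -- RAW r1
[6] i7+i8  bne.BR;add.ALU  -- pair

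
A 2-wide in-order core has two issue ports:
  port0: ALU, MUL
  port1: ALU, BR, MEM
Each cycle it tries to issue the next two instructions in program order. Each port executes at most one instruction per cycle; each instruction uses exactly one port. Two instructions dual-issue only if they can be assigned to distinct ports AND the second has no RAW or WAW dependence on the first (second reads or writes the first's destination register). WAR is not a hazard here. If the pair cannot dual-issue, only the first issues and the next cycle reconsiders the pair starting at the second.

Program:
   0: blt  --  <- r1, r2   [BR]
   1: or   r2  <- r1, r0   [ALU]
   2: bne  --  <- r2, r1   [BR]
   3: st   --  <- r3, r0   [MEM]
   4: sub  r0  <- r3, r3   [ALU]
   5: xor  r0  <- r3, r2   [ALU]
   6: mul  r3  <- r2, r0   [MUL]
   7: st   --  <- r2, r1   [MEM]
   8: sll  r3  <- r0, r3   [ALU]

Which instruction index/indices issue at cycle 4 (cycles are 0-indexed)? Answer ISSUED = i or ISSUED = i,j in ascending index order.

0. blt.BR or.ALU @i0,i1  | 2-wide
1. bne.BR @i2  | no-port BR/MEM
2. st.MEM sub.ALU @i3,i4  | 2-wide
3. xor.ALU @i5  | RAW r0
4. mul.MUL st.MEM @i6,i7  | 2-wide
5. sll.ALU @i8  | tail

ISSUED = 6,7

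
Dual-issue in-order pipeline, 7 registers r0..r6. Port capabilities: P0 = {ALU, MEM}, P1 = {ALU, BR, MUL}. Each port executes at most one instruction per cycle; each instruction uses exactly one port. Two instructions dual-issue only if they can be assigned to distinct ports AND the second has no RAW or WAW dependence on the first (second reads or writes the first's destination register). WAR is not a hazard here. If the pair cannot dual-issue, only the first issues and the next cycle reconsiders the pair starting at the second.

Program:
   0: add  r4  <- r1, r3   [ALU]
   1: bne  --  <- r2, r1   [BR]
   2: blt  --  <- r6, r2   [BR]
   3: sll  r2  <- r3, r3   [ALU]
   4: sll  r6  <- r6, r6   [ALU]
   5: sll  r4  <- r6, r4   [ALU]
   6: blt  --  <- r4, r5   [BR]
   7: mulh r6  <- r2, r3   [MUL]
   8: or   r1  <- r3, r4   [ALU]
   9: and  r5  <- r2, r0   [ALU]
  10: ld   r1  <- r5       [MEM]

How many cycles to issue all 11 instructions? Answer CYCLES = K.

#0 head=0: add+bne i0/i1 dual
#1 head=2: blt+sll i2/i3 dual
#2 head=4: sll i4 RAW r6
#3 head=5: sll i5 RAW r4
#4 head=6: blt i6 no-port BR/MUL
#5 head=7: mulh+or i7/i8 dual
#6 head=9: and i9 RAW r5
#7 head=10: ld i10 tail

CYCLES = 8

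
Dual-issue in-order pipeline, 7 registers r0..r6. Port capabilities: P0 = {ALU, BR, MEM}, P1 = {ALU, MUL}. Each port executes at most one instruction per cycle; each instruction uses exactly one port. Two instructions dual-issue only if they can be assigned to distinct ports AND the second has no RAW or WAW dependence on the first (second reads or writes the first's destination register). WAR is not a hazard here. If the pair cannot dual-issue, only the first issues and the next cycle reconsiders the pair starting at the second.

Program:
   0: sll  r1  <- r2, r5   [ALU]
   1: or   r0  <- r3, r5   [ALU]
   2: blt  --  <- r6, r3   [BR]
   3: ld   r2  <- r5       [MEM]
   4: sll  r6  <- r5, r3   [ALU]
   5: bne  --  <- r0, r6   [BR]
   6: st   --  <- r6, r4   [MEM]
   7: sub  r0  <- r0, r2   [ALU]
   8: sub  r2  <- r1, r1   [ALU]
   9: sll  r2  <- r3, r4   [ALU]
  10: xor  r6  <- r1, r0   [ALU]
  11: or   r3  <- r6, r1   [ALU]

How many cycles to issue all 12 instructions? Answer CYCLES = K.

  cy0 -> i0&i1 (sll;or) 2-wide
  cy1 -> i2 (blt) no-port BR/MEM
  cy2 -> i3&i4 (ld;sll) 2-wide
  cy3 -> i5 (bne) no-port BR/MEM
  cy4 -> i6&i7 (st;sub) 2-wide
  cy5 -> i8 (sub) WAW r2
  cy6 -> i9&i10 (sll;xor) 2-wide
  cy7 -> i11 (or) tail

CYCLES = 8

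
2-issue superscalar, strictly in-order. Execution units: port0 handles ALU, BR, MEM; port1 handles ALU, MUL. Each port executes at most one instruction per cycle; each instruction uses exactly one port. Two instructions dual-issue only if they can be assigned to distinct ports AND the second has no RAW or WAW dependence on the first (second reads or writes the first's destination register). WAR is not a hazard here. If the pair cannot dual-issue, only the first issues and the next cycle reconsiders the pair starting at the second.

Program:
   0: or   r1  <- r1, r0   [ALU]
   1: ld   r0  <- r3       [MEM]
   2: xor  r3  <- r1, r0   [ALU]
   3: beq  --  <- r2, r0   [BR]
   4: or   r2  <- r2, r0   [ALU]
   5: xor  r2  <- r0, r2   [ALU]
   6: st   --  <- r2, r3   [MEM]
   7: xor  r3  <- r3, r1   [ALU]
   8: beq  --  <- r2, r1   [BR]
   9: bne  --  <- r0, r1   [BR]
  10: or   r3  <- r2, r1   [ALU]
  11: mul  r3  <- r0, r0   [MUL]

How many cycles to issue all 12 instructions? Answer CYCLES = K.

CYCLES = 8

#0 head=0: or+ld i0+i1 pair
#1 head=2: xor+beq i2+i3 pair
#2 head=4: or i4 RAW+WAW r2
#3 head=5: xor i5 RAW r2
#4 head=6: st+xor i6+i7 pair
#5 head=8: beq i8 no-port BR/BR
#6 head=9: bne+or i9+i10 pair
#7 head=11: mul i11 tail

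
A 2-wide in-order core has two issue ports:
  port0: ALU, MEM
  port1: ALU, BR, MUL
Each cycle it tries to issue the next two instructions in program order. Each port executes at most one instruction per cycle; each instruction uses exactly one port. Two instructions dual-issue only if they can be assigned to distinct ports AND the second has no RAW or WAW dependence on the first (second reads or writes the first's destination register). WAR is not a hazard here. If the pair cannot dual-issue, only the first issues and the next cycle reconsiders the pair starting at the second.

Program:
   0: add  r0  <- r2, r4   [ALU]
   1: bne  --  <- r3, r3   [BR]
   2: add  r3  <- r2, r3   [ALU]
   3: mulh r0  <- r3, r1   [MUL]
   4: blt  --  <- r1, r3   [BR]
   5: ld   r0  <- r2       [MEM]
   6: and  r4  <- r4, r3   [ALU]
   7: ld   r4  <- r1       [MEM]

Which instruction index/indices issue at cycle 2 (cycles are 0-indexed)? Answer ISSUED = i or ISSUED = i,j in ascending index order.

#0 head=0: add;bne i0,i1 2-wide
#1 head=2: add i2 RAW r3
#2 head=3: mulh i3 no-port MUL/BR
#3 head=4: blt;ld i4,i5 2-wide
#4 head=6: and i6 WAW r4
#5 head=7: ld i7 tail

ISSUED = 3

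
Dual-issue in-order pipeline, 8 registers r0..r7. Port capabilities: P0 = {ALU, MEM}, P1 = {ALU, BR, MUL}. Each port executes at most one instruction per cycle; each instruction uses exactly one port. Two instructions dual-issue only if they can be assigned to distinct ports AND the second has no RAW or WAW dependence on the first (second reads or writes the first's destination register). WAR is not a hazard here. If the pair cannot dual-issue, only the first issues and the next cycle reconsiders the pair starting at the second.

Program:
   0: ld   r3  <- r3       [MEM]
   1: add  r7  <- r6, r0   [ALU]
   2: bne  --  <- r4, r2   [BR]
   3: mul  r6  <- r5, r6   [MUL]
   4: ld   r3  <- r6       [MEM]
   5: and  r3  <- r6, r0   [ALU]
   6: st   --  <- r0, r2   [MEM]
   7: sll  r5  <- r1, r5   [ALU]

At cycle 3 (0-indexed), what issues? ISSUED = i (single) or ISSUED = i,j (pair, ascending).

0. ld add @i0+i1  | pair
1. bne @i2  | no-port BR/MUL
2. mul @i3  | RAW r6
3. ld @i4  | WAW r3
4. and st @i5+i6  | pair
5. sll @i7  | tail

ISSUED = 4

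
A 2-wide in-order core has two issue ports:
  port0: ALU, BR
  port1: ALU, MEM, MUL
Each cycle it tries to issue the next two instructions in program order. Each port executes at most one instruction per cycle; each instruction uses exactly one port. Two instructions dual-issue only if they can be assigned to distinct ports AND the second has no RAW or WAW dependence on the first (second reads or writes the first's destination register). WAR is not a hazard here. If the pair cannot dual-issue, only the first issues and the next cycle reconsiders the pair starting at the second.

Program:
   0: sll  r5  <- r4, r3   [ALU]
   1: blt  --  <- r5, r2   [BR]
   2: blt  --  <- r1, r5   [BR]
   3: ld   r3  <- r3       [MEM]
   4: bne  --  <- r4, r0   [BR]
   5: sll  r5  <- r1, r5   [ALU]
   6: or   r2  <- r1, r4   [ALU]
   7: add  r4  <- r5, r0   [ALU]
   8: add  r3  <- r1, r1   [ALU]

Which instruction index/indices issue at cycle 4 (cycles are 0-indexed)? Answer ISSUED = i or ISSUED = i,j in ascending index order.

ISSUED = 6,7

  cy0 -> i0 (sll) RAW r5
  cy1 -> i1 (blt) no-port BR/BR
  cy2 -> i2+i3 (blt/ld) dual
  cy3 -> i4+i5 (bne/sll) dual
  cy4 -> i6+i7 (or/add) dual
  cy5 -> i8 (add) tail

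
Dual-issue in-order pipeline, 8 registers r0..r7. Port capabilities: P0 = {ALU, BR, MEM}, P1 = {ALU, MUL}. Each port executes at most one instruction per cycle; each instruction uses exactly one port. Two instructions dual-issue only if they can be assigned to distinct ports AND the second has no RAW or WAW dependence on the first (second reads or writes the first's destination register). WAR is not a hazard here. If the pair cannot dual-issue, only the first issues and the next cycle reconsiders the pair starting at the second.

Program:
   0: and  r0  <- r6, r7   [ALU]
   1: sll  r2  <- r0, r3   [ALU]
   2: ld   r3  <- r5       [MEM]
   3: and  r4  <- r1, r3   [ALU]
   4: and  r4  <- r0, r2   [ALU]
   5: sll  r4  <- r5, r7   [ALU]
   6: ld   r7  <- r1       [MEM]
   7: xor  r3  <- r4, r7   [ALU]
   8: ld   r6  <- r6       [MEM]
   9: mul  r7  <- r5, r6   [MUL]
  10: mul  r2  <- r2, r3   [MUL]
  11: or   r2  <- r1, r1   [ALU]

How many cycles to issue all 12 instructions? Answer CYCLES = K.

[0] i0  and.ALU  -- RAW r0
[1] i1&i2  sll.ALU/ld.MEM  -- pair
[2] i3  and.ALU  -- WAW r4
[3] i4  and.ALU  -- WAW r4
[4] i5&i6  sll.ALU/ld.MEM  -- pair
[5] i7&i8  xor.ALU/ld.MEM  -- pair
[6] i9  mul.MUL  -- no-port MUL/MUL
[7] i10  mul.MUL  -- WAW r2
[8] i11  or.ALU  -- tail

CYCLES = 9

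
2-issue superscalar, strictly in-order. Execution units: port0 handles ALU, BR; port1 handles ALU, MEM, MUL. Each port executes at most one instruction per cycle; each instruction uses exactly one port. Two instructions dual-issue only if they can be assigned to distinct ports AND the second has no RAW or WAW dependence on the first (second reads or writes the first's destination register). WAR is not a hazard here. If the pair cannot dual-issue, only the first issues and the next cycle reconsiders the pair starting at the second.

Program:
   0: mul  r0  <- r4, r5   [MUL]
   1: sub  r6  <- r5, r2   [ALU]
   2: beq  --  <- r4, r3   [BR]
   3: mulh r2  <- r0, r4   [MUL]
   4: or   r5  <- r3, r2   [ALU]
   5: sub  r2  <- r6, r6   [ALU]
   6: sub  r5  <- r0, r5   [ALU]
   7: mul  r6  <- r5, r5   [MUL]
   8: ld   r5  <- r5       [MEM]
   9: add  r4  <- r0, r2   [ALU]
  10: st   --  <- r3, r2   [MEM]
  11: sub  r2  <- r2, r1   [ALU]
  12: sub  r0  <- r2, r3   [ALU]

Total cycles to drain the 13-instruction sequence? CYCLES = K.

#0 head=0: mul+sub i0,i1 2-wide
#1 head=2: beq+mulh i2,i3 2-wide
#2 head=4: or+sub i4,i5 2-wide
#3 head=6: sub i6 RAW r5
#4 head=7: mul i7 no-port MUL/MEM
#5 head=8: ld+add i8,i9 2-wide
#6 head=10: st+sub i10,i11 2-wide
#7 head=12: sub i12 tail

CYCLES = 8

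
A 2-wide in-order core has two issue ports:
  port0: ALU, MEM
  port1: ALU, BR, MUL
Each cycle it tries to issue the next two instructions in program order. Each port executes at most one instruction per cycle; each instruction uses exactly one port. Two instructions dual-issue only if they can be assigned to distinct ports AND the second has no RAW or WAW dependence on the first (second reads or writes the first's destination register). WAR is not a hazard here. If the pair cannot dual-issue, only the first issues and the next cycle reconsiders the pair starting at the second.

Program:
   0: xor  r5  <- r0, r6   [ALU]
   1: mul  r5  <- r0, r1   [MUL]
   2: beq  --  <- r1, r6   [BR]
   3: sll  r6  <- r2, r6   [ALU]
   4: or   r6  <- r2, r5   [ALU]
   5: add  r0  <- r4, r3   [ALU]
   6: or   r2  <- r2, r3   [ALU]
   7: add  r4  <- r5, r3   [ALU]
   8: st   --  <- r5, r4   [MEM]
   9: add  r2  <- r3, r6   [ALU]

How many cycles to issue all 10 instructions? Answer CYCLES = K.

CYCLES = 6

  cy0 -> i0 (xor) WAW r5
  cy1 -> i1 (mul) no-port MUL/BR
  cy2 -> i2/i3 (beq+sll) 2-wide
  cy3 -> i4/i5 (or+add) 2-wide
  cy4 -> i6/i7 (or+add) 2-wide
  cy5 -> i8/i9 (st+add) 2-wide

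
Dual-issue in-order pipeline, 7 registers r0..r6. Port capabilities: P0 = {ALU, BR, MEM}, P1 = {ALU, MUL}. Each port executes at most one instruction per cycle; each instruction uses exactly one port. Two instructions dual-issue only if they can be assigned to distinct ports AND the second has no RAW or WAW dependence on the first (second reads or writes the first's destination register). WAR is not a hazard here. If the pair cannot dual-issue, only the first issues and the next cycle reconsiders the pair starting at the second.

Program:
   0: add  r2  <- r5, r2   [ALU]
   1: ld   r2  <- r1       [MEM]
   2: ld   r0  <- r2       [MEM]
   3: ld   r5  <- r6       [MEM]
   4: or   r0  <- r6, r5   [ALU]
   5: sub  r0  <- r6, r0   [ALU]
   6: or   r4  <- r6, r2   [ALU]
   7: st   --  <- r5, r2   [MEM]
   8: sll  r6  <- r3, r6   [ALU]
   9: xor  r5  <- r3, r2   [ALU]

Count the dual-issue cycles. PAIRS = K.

t=0 i0:add ; WAW r2
t=1 i1:ld ; no-port MEM/MEM
t=2 i2:ld ; no-port MEM/MEM
t=3 i3:ld ; RAW r5
t=4 i4:or ; RAW+WAW r0
t=5 i5&i6:sub;or ; 2-wide
t=6 i7&i8:st;sll ; 2-wide
t=7 i9:xor ; tail

PAIRS = 2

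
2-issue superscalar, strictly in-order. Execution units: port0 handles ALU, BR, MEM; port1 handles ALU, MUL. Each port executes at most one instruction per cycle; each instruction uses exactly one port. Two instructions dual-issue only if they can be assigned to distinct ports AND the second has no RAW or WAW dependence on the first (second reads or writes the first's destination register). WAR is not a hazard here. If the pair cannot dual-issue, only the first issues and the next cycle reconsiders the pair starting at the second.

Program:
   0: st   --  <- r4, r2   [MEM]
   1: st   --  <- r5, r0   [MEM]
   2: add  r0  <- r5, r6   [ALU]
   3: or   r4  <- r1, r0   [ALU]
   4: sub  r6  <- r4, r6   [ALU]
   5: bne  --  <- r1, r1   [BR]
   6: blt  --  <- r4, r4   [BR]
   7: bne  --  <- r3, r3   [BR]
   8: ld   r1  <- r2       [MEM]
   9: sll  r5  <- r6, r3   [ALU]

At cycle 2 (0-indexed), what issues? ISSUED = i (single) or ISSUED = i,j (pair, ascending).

ISSUED = 3

  cy0 -> i0 (st) no-port MEM/MEM
  cy1 -> i1/i2 (st+add) pair
  cy2 -> i3 (or) RAW r4
  cy3 -> i4/i5 (sub+bne) pair
  cy4 -> i6 (blt) no-port BR/BR
  cy5 -> i7 (bne) no-port BR/MEM
  cy6 -> i8/i9 (ld+sll) pair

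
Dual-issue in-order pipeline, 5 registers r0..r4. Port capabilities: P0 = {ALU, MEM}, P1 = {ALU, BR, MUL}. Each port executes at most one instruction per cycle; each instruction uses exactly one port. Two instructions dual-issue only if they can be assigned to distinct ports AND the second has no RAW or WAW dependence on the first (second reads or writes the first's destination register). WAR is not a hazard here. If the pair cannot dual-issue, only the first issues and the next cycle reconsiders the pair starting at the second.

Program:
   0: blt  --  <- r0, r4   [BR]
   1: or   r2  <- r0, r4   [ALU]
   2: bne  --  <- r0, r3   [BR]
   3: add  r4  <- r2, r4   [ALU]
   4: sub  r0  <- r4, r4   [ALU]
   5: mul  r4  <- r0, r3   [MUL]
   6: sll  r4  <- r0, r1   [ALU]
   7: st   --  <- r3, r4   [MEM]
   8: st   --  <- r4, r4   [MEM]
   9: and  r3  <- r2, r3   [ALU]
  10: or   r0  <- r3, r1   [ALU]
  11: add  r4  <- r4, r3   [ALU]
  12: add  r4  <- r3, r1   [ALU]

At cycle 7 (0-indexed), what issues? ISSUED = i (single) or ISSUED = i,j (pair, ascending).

[0] i0,i1  blt.BR/or.ALU  -- dual
[1] i2,i3  bne.BR/add.ALU  -- dual
[2] i4  sub.ALU  -- RAW r0
[3] i5  mul.MUL  -- WAW r4
[4] i6  sll.ALU  -- RAW r4
[5] i7  st.MEM  -- no-port MEM/MEM
[6] i8,i9  st.MEM/and.ALU  -- dual
[7] i10,i11  or.ALU/add.ALU  -- dual
[8] i12  add.ALU  -- tail

ISSUED = 10,11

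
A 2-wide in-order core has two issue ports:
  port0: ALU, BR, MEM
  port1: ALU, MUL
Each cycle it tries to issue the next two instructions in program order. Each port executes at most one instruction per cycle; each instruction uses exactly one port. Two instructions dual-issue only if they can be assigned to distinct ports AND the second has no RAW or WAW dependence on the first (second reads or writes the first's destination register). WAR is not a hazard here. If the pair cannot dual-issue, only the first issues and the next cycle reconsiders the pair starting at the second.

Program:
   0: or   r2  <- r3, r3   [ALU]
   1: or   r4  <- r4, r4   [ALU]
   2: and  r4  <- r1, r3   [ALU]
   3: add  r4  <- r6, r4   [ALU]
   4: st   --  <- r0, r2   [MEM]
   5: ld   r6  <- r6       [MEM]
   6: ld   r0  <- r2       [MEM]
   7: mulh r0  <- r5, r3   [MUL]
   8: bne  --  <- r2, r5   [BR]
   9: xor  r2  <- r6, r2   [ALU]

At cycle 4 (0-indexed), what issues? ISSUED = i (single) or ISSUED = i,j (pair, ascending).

[0] i0/i1  or.ALU or.ALU  -- 2-wide
[1] i2  and.ALU  -- RAW+WAW r4
[2] i3/i4  add.ALU st.MEM  -- 2-wide
[3] i5  ld.MEM  -- no-port MEM/MEM
[4] i6  ld.MEM  -- WAW r0
[5] i7/i8  mulh.MUL bne.BR  -- 2-wide
[6] i9  xor.ALU  -- tail

ISSUED = 6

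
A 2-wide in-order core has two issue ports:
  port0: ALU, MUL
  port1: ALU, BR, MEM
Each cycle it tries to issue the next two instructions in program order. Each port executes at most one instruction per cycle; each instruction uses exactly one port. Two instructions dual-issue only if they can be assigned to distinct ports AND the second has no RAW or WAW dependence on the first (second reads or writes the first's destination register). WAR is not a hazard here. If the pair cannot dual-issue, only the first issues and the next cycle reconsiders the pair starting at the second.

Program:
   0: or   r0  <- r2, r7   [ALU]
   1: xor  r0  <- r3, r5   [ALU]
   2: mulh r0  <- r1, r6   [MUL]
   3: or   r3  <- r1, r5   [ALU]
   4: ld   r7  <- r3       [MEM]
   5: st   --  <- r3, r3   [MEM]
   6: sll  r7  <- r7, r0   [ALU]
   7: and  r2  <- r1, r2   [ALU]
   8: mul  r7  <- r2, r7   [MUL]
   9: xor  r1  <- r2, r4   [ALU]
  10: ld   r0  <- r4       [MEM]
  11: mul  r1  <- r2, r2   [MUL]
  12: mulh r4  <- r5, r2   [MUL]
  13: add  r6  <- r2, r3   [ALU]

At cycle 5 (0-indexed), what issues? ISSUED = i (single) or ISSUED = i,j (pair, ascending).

#0 head=0: or.ALU i0 WAW r0
#1 head=1: xor.ALU i1 WAW r0
#2 head=2: mulh.MUL+or.ALU i2&i3 pair
#3 head=4: ld.MEM i4 no-port MEM/MEM
#4 head=5: st.MEM+sll.ALU i5&i6 pair
#5 head=7: and.ALU i7 RAW r2
#6 head=8: mul.MUL+xor.ALU i8&i9 pair
#7 head=10: ld.MEM+mul.MUL i10&i11 pair
#8 head=12: mulh.MUL+add.ALU i12&i13 pair

ISSUED = 7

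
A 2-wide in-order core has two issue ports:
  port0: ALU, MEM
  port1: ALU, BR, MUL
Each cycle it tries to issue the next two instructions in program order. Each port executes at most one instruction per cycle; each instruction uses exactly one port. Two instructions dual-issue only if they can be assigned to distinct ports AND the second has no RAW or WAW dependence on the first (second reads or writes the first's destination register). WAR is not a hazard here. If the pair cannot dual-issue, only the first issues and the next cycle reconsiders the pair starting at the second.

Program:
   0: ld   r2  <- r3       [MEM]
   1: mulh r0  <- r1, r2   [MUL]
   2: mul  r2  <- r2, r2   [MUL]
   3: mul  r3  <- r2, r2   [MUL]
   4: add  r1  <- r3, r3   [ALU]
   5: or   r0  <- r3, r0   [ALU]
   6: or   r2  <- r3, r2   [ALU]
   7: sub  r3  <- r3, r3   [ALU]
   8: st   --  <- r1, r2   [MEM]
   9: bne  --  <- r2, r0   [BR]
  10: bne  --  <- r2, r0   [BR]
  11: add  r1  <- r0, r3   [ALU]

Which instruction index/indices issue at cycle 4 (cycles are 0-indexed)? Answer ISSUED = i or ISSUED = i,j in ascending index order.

ISSUED = 4,5

#0 head=0: ld i0 RAW r2
#1 head=1: mulh i1 no-port MUL/MUL
#2 head=2: mul i2 no-port MUL/MUL
#3 head=3: mul i3 RAW r3
#4 head=4: add/or i4&i5 pair
#5 head=6: or/sub i6&i7 pair
#6 head=8: st/bne i8&i9 pair
#7 head=10: bne/add i10&i11 pair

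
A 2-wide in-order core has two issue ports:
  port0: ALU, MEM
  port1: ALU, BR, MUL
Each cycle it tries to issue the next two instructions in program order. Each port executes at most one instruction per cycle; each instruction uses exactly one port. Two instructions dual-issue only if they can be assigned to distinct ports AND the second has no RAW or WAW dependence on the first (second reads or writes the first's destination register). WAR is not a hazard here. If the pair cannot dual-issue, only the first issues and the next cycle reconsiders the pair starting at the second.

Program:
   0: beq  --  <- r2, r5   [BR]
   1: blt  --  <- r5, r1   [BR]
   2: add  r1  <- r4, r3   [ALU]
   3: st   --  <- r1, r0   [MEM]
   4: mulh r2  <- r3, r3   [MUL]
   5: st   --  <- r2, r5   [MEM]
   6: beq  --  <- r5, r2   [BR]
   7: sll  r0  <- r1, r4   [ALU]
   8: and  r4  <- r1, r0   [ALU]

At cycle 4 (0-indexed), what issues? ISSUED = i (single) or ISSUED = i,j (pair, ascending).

t=0 i0:beq ; no-port BR/BR
t=1 i1&i2:blt add ; dual
t=2 i3&i4:st mulh ; dual
t=3 i5&i6:st beq ; dual
t=4 i7:sll ; RAW r0
t=5 i8:and ; tail

ISSUED = 7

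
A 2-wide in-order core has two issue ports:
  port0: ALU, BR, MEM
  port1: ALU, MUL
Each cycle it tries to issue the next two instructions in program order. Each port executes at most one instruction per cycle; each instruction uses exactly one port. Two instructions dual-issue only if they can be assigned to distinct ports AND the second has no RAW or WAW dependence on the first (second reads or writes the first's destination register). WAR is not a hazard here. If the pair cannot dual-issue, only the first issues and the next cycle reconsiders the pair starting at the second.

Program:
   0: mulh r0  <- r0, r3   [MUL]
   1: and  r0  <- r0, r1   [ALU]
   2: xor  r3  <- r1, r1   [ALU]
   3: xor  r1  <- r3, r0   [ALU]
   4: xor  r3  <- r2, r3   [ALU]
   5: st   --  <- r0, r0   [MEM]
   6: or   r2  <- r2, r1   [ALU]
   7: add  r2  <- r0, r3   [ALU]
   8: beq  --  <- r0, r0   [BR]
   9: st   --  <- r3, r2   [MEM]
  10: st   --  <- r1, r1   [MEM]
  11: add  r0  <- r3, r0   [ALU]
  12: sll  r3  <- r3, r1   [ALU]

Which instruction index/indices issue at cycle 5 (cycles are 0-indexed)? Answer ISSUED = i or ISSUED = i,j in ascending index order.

t=0 i0:mulh.MUL ; RAW+WAW r0
t=1 i1,i2:and.ALU xor.ALU ; pair
t=2 i3,i4:xor.ALU xor.ALU ; pair
t=3 i5,i6:st.MEM or.ALU ; pair
t=4 i7,i8:add.ALU beq.BR ; pair
t=5 i9:st.MEM ; no-port MEM/MEM
t=6 i10,i11:st.MEM add.ALU ; pair
t=7 i12:sll.ALU ; tail

ISSUED = 9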